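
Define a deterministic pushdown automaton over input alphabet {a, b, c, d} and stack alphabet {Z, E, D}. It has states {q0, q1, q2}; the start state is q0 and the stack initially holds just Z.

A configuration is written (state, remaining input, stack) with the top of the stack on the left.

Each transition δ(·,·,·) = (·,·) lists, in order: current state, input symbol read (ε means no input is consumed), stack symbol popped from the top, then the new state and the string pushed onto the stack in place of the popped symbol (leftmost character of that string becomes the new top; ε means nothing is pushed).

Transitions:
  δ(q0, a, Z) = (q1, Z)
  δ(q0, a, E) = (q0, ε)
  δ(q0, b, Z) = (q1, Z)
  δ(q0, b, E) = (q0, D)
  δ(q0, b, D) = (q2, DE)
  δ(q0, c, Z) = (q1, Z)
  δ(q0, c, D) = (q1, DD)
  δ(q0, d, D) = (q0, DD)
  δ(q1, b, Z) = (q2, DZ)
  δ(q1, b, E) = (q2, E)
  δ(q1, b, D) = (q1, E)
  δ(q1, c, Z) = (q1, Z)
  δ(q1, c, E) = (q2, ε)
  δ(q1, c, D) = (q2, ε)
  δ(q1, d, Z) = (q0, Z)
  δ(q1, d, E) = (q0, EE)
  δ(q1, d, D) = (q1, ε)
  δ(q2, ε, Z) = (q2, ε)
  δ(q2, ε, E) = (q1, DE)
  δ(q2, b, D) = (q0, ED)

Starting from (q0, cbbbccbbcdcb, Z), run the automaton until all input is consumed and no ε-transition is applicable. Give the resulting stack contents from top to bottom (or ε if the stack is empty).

EDDZ

(q0, cbbbccbbcdcb, Z) ⊢ (q1, bbbccbbcdcb, Z) ⊢ (q2, bbccbbcdcb, DZ) ⊢ (q0, bccbbcdcb, EDZ) ⊢ (q0, ccbbcdcb, DDZ) ⊢ (q1, cbbcdcb, DDDZ) ⊢ (q2, bbcdcb, DDZ) ⊢ (q0, bcdcb, EDDZ) ⊢ (q0, cdcb, DDDZ) ⊢ (q1, dcb, DDDDZ) ⊢ (q1, cb, DDDZ) ⊢ (q2, b, DDZ) ⊢ (q0, ε, EDDZ)
All input consumed in state q0 with stack EDDZ.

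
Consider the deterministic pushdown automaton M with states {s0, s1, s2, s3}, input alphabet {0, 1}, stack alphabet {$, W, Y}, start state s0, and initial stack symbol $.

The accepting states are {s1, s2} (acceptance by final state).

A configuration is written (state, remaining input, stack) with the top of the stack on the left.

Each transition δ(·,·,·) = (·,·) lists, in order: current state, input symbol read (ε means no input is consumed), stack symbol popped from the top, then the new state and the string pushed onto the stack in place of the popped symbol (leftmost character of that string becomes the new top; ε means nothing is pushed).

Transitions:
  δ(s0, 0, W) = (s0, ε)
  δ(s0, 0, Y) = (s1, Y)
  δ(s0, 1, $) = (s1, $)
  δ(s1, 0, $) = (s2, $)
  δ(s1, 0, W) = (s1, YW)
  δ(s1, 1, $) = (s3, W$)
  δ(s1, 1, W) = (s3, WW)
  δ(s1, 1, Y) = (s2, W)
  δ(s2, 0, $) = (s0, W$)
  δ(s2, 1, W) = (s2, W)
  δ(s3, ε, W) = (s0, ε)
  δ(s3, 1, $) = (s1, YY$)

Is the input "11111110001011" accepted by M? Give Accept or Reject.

(s0, 11111110001011, $)
  read 1, top $: go to s1, push $ → (s1, 1111110001011, $)
  read 1, top $: go to s3, push W$ → (s3, 111110001011, W$)
  ε-move, top W: go to s0, push ε → (s0, 111110001011, $)
  read 1, top $: go to s1, push $ → (s1, 11110001011, $)
  read 1, top $: go to s3, push W$ → (s3, 1110001011, W$)
  ε-move, top W: go to s0, push ε → (s0, 1110001011, $)
  read 1, top $: go to s1, push $ → (s1, 110001011, $)
  read 1, top $: go to s3, push W$ → (s3, 10001011, W$)
  ε-move, top W: go to s0, push ε → (s0, 10001011, $)
  read 1, top $: go to s1, push $ → (s1, 0001011, $)
  read 0, top $: go to s2, push $ → (s2, 001011, $)
  read 0, top $: go to s0, push W$ → (s0, 01011, W$)
  read 0, top W: go to s0, push ε → (s0, 1011, $)
  read 1, top $: go to s1, push $ → (s1, 011, $)
  read 0, top $: go to s2, push $ → (s2, 11, $)
No transition applies at (s2, 11, $); input not fully consumed.

Reject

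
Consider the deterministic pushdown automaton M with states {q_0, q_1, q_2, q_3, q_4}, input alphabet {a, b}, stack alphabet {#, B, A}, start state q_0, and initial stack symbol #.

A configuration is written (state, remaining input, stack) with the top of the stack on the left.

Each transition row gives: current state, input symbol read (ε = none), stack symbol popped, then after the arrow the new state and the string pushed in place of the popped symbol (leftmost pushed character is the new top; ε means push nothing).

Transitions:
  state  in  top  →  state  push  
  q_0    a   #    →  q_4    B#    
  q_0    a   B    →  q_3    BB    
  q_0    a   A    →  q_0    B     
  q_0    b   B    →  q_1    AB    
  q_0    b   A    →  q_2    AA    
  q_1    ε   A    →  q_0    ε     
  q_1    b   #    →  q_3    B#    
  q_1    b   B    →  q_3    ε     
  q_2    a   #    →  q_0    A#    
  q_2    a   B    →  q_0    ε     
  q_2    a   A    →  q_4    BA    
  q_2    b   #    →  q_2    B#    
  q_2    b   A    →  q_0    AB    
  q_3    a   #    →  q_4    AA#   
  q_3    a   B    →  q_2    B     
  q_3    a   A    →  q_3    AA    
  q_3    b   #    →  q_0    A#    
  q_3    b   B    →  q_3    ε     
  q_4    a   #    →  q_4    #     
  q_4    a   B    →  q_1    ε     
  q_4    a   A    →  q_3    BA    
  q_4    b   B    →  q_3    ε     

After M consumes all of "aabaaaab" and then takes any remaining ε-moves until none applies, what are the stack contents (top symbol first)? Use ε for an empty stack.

(q_0, aabaaaab, #)
  read a, top #: go to q_4, push B# → (q_4, abaaaab, B#)
  read a, top B: go to q_1, push ε → (q_1, baaaab, #)
  read b, top #: go to q_3, push B# → (q_3, aaaab, B#)
  read a, top B: go to q_2, push B → (q_2, aaab, B#)
  read a, top B: go to q_0, push ε → (q_0, aab, #)
  read a, top #: go to q_4, push B# → (q_4, ab, B#)
  read a, top B: go to q_1, push ε → (q_1, b, #)
  read b, top #: go to q_3, push B# → (q_3, ε, B#)
All input consumed in state q_3 with stack B#.

B#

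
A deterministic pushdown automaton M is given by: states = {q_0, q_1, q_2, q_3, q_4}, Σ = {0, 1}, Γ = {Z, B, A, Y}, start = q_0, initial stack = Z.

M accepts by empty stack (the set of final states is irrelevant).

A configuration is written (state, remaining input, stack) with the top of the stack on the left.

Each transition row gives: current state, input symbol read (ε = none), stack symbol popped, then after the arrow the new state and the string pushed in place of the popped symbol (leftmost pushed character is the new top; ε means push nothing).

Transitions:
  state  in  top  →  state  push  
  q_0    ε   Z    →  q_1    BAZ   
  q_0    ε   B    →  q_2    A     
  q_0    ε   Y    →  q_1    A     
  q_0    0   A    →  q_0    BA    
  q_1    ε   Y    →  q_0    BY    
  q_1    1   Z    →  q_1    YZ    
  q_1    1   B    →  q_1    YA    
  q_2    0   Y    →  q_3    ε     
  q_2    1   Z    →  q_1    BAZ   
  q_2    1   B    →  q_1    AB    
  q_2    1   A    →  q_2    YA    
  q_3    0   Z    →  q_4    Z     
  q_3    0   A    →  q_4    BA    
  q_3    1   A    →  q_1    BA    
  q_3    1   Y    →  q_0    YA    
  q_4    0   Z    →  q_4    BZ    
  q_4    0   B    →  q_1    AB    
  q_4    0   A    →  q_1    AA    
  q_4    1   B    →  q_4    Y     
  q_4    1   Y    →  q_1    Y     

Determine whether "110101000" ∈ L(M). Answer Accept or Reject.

Reject

(q_0, 110101000, Z)
  ε-move, top Z: go to q_1, push BAZ → (q_1, 110101000, BAZ)
  read 1, top B: go to q_1, push YA → (q_1, 10101000, YAAZ)
  ε-move, top Y: go to q_0, push BY → (q_0, 10101000, BYAAZ)
  ε-move, top B: go to q_2, push A → (q_2, 10101000, AYAAZ)
  read 1, top A: go to q_2, push YA → (q_2, 0101000, YAYAAZ)
  read 0, top Y: go to q_3, push ε → (q_3, 101000, AYAAZ)
  read 1, top A: go to q_1, push BA → (q_1, 01000, BAYAAZ)
No transition applies at (q_1, 01000, BAYAAZ); input not fully consumed.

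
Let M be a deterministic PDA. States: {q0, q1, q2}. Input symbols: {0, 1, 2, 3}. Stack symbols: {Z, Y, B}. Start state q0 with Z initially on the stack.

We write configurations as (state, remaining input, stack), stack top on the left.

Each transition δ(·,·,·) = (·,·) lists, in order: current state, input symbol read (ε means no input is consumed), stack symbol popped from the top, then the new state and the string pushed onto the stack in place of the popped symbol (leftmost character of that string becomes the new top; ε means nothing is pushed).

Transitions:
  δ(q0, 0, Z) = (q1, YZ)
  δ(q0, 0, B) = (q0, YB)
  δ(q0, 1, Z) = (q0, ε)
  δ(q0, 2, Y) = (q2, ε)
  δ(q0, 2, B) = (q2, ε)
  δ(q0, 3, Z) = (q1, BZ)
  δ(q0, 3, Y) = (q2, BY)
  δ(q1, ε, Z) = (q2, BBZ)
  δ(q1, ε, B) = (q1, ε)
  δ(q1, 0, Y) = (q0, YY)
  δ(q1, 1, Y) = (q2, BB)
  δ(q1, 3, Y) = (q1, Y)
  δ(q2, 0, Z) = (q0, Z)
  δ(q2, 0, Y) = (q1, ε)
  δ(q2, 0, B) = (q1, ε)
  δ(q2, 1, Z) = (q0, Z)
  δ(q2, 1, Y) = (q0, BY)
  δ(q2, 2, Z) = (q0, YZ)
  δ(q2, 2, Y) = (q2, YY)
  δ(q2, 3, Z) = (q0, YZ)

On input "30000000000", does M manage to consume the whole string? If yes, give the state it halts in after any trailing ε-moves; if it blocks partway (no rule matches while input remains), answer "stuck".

q2

(q0, 30000000000, Z) ⊢ (q1, 0000000000, BZ) ⊢ (q1, 0000000000, Z) ⊢ (q2, 0000000000, BBZ) ⊢ (q1, 000000000, BZ) ⊢ (q1, 000000000, Z) ⊢ (q2, 000000000, BBZ) ⊢ (q1, 00000000, BZ) ⊢ (q1, 00000000, Z) ⊢ (q2, 00000000, BBZ) ⊢ (q1, 0000000, BZ) ⊢ (q1, 0000000, Z) ⊢ (q2, 0000000, BBZ) ⊢ (q1, 000000, BZ) ⊢ (q1, 000000, Z) ⊢ (q2, 000000, BBZ) ⊢ (q1, 00000, BZ) ⊢ (q1, 00000, Z) ⊢ (q2, 00000, BBZ) ⊢ (q1, 0000, BZ) ⊢ (q1, 0000, Z) ⊢ (q2, 0000, BBZ) ⊢ (q1, 000, BZ) ⊢ (q1, 000, Z) ⊢ (q2, 000, BBZ) ⊢ (q1, 00, BZ) ⊢ (q1, 00, Z) ⊢ (q2, 00, BBZ) ⊢ (q1, 0, BZ) ⊢ (q1, 0, Z) ⊢ (q2, 0, BBZ) ⊢ (q1, ε, BZ) ⊢ (q1, ε, Z) ⊢ (q2, ε, BBZ)
All input consumed; M is in state q2.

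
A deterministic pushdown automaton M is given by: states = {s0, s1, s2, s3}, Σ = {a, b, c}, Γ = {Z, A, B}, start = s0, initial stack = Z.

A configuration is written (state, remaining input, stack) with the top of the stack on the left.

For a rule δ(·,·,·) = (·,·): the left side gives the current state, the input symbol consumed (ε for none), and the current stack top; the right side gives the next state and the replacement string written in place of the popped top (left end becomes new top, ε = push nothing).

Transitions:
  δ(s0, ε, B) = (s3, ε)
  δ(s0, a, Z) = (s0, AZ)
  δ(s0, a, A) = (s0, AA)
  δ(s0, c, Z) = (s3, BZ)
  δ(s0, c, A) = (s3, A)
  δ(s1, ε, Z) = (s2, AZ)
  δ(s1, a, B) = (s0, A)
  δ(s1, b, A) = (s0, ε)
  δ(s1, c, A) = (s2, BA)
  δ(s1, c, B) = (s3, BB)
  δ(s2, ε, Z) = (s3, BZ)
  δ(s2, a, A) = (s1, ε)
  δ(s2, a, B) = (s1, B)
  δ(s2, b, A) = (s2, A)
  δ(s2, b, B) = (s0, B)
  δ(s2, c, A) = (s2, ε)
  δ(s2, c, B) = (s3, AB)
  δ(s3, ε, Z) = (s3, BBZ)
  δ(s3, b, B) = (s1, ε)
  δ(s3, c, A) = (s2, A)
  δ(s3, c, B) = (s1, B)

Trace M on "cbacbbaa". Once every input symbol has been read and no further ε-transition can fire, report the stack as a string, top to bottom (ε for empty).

AZ

(s0, cbacbbaa, Z)
  read c, top Z: go to s3, push BZ → (s3, bacbbaa, BZ)
  read b, top B: go to s1, push ε → (s1, acbbaa, Z)
  ε-move, top Z: go to s2, push AZ → (s2, acbbaa, AZ)
  read a, top A: go to s1, push ε → (s1, cbbaa, Z)
  ε-move, top Z: go to s2, push AZ → (s2, cbbaa, AZ)
  read c, top A: go to s2, push ε → (s2, bbaa, Z)
  ε-move, top Z: go to s3, push BZ → (s3, bbaa, BZ)
  read b, top B: go to s1, push ε → (s1, baa, Z)
  ε-move, top Z: go to s2, push AZ → (s2, baa, AZ)
  read b, top A: go to s2, push A → (s2, aa, AZ)
  read a, top A: go to s1, push ε → (s1, a, Z)
  ε-move, top Z: go to s2, push AZ → (s2, a, AZ)
  read a, top A: go to s1, push ε → (s1, ε, Z)
  ε-move, top Z: go to s2, push AZ → (s2, ε, AZ)
All input consumed in state s2 with stack AZ.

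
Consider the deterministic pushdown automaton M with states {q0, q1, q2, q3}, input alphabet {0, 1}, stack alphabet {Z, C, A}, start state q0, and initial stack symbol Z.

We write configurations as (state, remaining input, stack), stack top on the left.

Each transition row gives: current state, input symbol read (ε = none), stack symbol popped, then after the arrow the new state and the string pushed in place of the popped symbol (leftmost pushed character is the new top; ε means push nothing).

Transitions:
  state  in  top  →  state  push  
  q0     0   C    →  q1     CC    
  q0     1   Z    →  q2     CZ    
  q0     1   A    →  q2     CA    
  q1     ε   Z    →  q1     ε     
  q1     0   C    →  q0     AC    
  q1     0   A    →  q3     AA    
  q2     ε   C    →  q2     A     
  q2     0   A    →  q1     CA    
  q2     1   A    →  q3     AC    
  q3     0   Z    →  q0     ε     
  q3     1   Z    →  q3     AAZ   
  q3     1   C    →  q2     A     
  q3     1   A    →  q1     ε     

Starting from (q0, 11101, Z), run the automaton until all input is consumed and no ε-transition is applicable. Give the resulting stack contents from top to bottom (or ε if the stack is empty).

(q0, 11101, Z) ⊢ (q2, 1101, CZ) ⊢ (q2, 1101, AZ) ⊢ (q3, 101, ACZ) ⊢ (q1, 01, CZ) ⊢ (q0, 1, ACZ) ⊢ (q2, ε, CACZ) ⊢ (q2, ε, AACZ)
All input consumed in state q2 with stack AACZ.

AACZ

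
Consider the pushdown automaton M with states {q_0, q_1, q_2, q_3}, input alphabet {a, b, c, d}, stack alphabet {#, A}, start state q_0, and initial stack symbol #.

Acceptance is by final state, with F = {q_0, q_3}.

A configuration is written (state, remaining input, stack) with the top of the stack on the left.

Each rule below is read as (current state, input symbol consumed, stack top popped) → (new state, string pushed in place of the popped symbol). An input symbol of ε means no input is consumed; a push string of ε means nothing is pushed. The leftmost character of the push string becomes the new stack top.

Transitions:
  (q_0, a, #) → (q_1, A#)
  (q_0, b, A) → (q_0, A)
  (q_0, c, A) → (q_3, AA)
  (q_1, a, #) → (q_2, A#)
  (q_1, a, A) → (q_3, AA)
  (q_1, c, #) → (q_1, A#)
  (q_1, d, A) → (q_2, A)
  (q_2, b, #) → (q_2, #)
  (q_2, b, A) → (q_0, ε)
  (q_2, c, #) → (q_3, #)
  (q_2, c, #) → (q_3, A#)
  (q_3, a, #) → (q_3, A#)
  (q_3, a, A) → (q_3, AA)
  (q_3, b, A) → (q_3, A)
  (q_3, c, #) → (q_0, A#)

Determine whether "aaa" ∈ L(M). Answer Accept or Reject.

One accepting computation: (q_0, aaa, #) ⊢ (q_1, aa, A#) ⊢ (q_3, a, AA#) ⊢ (q_3, ε, AAA#)
All input consumed and state q_3 ∈ F.

Accept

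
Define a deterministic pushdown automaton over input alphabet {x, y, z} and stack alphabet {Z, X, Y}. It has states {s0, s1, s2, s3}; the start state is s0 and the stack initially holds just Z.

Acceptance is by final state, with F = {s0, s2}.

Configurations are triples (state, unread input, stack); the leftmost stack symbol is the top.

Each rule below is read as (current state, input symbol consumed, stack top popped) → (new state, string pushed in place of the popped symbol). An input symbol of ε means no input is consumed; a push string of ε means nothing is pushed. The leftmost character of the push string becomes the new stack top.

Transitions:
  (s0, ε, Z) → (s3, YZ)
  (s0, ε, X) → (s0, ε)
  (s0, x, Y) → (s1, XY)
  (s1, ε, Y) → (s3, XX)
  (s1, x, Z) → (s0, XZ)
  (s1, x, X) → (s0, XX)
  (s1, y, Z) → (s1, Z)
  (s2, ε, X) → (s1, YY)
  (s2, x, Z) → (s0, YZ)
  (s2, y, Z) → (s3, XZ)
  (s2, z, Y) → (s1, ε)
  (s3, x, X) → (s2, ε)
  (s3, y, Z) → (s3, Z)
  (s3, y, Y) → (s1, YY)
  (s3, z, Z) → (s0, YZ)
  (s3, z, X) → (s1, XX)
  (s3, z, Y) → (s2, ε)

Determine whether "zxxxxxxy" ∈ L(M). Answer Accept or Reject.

Reject

(s0, zxxxxxxy, Z)
  ε-move, top Z: go to s3, push YZ → (s3, zxxxxxxy, YZ)
  read z, top Y: go to s2, push ε → (s2, xxxxxxy, Z)
  read x, top Z: go to s0, push YZ → (s0, xxxxxy, YZ)
  read x, top Y: go to s1, push XY → (s1, xxxxy, XYZ)
  read x, top X: go to s0, push XX → (s0, xxxy, XXYZ)
  ε-move, top X: go to s0, push ε → (s0, xxxy, XYZ)
  ε-move, top X: go to s0, push ε → (s0, xxxy, YZ)
  read x, top Y: go to s1, push XY → (s1, xxy, XYZ)
  read x, top X: go to s0, push XX → (s0, xy, XXYZ)
  ε-move, top X: go to s0, push ε → (s0, xy, XYZ)
  ε-move, top X: go to s0, push ε → (s0, xy, YZ)
  read x, top Y: go to s1, push XY → (s1, y, XYZ)
No transition applies at (s1, y, XYZ); input not fully consumed.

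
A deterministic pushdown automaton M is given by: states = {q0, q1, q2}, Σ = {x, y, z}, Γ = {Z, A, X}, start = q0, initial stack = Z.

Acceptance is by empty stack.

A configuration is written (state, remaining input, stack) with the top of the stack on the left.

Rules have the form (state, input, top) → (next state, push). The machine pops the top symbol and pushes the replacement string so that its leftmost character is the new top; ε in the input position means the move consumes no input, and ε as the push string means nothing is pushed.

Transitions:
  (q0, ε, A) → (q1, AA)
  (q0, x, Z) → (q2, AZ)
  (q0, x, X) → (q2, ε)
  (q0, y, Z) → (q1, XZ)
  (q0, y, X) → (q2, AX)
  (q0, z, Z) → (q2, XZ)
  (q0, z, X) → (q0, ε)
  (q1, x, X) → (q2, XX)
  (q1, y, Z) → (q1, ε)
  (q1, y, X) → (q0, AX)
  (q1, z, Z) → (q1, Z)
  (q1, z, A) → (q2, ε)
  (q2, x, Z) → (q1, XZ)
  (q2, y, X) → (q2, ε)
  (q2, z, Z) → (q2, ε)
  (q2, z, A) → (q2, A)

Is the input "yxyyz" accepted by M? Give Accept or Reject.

(q0, yxyyz, Z) ⊢ (q1, xyyz, XZ) ⊢ (q2, yyz, XXZ) ⊢ (q2, yz, XZ) ⊢ (q2, z, Z) ⊢ (q2, ε, ε)
All input consumed and the stack is empty.

Accept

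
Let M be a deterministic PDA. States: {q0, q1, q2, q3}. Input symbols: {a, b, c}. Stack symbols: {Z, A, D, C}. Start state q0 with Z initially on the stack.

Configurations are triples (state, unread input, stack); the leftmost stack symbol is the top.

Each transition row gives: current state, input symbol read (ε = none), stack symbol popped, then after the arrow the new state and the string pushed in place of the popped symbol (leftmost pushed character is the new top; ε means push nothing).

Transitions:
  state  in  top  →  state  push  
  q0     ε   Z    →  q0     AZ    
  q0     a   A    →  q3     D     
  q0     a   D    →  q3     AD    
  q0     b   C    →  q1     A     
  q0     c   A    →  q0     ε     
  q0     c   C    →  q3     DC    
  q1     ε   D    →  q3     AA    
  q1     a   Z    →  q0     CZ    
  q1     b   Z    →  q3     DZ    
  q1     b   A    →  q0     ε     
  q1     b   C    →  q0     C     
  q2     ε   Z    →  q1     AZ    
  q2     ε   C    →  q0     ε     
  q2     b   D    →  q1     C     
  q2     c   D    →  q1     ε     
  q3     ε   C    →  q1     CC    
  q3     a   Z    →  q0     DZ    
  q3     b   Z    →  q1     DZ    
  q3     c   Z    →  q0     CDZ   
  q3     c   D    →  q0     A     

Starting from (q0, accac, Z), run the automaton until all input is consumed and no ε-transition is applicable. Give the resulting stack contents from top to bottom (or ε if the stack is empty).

(q0, accac, Z)
  ε-move, top Z: go to q0, push AZ → (q0, accac, AZ)
  read a, top A: go to q3, push D → (q3, ccac, DZ)
  read c, top D: go to q0, push A → (q0, cac, AZ)
  read c, top A: go to q0, push ε → (q0, ac, Z)
  ε-move, top Z: go to q0, push AZ → (q0, ac, AZ)
  read a, top A: go to q3, push D → (q3, c, DZ)
  read c, top D: go to q0, push A → (q0, ε, AZ)
All input consumed in state q0 with stack AZ.

AZ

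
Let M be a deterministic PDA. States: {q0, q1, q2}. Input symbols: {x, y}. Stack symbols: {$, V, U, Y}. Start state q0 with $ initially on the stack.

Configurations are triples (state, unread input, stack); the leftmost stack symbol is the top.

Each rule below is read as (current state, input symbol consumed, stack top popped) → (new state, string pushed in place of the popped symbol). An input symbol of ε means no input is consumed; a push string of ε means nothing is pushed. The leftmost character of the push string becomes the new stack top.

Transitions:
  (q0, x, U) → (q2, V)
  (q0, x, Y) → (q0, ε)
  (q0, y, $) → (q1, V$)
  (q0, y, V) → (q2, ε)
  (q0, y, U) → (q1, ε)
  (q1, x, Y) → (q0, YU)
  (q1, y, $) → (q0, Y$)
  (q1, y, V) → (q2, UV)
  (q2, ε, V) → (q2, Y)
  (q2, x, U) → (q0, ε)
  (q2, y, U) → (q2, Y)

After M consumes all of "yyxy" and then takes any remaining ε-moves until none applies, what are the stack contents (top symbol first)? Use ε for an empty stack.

$

(q0, yyxy, $)
  read y, top $: go to q1, push V$ → (q1, yxy, V$)
  read y, top V: go to q2, push UV → (q2, xy, UV$)
  read x, top U: go to q0, push ε → (q0, y, V$)
  read y, top V: go to q2, push ε → (q2, ε, $)
All input consumed in state q2 with stack $.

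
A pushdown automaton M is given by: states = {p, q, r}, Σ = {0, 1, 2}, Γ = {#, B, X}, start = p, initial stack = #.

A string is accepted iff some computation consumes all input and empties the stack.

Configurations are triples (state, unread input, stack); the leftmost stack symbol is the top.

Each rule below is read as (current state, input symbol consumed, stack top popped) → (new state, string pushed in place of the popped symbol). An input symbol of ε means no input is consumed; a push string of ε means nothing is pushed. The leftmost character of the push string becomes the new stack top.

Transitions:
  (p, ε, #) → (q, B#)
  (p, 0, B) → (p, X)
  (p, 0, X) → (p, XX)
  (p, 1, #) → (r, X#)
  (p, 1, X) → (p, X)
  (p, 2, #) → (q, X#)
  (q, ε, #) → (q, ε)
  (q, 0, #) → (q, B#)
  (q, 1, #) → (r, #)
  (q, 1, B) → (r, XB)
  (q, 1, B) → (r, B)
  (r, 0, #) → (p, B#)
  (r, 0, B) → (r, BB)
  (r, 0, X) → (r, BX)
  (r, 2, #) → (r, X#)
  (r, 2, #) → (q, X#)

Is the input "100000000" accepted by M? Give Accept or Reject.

No computation consumes all input and empties the stack.

Reject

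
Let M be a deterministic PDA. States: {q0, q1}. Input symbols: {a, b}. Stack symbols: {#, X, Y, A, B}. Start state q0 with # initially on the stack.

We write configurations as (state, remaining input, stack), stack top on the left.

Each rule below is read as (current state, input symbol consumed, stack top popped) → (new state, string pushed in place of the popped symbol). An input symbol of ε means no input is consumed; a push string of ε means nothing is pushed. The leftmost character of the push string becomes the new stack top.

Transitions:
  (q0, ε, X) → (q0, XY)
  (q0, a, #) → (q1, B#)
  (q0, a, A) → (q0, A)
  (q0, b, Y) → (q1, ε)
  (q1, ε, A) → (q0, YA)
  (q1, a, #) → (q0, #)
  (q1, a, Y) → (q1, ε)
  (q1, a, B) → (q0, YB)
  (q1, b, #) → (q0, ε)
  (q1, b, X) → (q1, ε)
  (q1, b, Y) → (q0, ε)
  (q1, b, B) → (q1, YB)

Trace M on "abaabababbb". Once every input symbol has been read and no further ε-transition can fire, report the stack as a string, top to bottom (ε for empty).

(q0, abaabababbb, #)
  read a, top #: go to q1, push B# → (q1, baabababbb, B#)
  read b, top B: go to q1, push YB → (q1, aabababbb, YB#)
  read a, top Y: go to q1, push ε → (q1, abababbb, B#)
  read a, top B: go to q0, push YB → (q0, bababbb, YB#)
  read b, top Y: go to q1, push ε → (q1, ababbb, B#)
  read a, top B: go to q0, push YB → (q0, babbb, YB#)
  read b, top Y: go to q1, push ε → (q1, abbb, B#)
  read a, top B: go to q0, push YB → (q0, bbb, YB#)
  read b, top Y: go to q1, push ε → (q1, bb, B#)
  read b, top B: go to q1, push YB → (q1, b, YB#)
  read b, top Y: go to q0, push ε → (q0, ε, B#)
All input consumed in state q0 with stack B#.

B#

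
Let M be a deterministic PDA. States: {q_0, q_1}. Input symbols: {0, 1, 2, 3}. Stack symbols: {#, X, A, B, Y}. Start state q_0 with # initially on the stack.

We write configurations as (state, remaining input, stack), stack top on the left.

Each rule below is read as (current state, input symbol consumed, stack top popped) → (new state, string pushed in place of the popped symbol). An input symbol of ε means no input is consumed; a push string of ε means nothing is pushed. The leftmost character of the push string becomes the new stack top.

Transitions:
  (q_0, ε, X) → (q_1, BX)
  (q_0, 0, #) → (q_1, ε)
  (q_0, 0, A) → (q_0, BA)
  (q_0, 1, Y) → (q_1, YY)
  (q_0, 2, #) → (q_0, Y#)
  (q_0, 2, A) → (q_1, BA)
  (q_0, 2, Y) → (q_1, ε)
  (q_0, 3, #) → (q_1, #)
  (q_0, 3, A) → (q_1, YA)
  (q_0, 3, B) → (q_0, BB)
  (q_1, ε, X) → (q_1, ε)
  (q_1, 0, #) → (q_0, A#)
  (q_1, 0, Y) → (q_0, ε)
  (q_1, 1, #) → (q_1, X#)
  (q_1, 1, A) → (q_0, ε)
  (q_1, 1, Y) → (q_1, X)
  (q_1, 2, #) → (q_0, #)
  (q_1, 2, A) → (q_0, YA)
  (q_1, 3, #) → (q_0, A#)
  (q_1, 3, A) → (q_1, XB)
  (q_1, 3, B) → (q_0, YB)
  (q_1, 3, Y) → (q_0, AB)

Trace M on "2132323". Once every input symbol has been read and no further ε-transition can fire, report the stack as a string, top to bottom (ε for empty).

YBABY#

(q_0, 2132323, #)
  read 2, top #: go to q_0, push Y# → (q_0, 132323, Y#)
  read 1, top Y: go to q_1, push YY → (q_1, 32323, YY#)
  read 3, top Y: go to q_0, push AB → (q_0, 2323, ABY#)
  read 2, top A: go to q_1, push BA → (q_1, 323, BABY#)
  read 3, top B: go to q_0, push YB → (q_0, 23, YBABY#)
  read 2, top Y: go to q_1, push ε → (q_1, 3, BABY#)
  read 3, top B: go to q_0, push YB → (q_0, ε, YBABY#)
All input consumed in state q_0 with stack YBABY#.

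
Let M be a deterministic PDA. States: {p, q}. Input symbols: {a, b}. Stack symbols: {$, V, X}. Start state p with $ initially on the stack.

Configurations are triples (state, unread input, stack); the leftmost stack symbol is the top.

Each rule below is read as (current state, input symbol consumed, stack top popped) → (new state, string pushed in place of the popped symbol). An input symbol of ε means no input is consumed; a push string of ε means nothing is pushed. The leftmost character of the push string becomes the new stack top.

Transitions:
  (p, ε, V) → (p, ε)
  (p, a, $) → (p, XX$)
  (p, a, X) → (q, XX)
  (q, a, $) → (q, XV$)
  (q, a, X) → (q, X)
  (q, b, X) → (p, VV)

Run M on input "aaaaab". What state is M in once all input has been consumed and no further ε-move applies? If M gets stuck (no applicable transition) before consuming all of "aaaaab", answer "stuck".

p

(p, aaaaab, $)
  read a, top $: go to p, push XX$ → (p, aaaab, XX$)
  read a, top X: go to q, push XX → (q, aaab, XXX$)
  read a, top X: go to q, push X → (q, aab, XXX$)
  read a, top X: go to q, push X → (q, ab, XXX$)
  read a, top X: go to q, push X → (q, b, XXX$)
  read b, top X: go to p, push VV → (p, ε, VVXX$)
  ε-move, top V: go to p, push ε → (p, ε, VXX$)
  ε-move, top V: go to p, push ε → (p, ε, XX$)
All input consumed; M is in state p.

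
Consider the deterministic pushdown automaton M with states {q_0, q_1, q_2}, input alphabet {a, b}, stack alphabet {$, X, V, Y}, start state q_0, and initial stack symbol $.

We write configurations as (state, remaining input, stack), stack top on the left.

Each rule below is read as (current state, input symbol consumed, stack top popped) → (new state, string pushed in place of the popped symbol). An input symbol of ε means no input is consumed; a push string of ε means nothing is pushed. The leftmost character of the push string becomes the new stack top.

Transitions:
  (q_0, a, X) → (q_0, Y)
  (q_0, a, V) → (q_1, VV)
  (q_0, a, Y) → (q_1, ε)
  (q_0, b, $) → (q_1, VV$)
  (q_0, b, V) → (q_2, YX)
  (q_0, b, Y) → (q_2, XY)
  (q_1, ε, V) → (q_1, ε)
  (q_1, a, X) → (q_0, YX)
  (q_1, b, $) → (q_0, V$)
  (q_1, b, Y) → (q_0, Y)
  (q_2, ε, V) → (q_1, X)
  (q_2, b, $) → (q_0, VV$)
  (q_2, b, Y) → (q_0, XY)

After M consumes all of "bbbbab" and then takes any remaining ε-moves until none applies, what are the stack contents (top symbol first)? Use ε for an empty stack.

XYYX$

(q_0, bbbbab, $) ⊢ (q_1, bbbab, VV$) ⊢ (q_1, bbbab, V$) ⊢ (q_1, bbbab, $) ⊢ (q_0, bbab, V$) ⊢ (q_2, bab, YX$) ⊢ (q_0, ab, XYX$) ⊢ (q_0, b, YYX$) ⊢ (q_2, ε, XYYX$)
All input consumed in state q_2 with stack XYYX$.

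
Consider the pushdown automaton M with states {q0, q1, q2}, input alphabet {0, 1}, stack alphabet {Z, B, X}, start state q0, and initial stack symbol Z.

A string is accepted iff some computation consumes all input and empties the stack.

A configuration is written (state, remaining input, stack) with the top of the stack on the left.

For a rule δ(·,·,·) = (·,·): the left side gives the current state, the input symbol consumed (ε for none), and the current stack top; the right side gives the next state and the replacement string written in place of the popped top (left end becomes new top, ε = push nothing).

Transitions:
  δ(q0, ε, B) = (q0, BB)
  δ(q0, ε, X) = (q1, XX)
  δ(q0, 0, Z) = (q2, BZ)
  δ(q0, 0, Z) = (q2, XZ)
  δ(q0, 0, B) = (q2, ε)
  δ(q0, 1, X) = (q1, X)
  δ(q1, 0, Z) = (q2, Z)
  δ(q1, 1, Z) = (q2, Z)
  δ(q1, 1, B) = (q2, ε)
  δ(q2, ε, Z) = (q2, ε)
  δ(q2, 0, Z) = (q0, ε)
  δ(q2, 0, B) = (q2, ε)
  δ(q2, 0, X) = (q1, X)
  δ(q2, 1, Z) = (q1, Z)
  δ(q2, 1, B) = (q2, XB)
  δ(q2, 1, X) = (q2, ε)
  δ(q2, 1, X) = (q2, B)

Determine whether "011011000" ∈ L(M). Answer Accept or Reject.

One accepting computation: (q0, 011011000, Z) ⊢ (q2, 11011000, BZ) ⊢ (q2, 1011000, XBZ) ⊢ (q2, 011000, BBZ) ⊢ (q2, 11000, BZ) ⊢ (q2, 1000, XBZ) ⊢ (q2, 000, BBZ) ⊢ (q2, 00, BZ) ⊢ (q2, 0, Z) ⊢ (q0, ε, ε)
All input consumed and the stack is empty.

Accept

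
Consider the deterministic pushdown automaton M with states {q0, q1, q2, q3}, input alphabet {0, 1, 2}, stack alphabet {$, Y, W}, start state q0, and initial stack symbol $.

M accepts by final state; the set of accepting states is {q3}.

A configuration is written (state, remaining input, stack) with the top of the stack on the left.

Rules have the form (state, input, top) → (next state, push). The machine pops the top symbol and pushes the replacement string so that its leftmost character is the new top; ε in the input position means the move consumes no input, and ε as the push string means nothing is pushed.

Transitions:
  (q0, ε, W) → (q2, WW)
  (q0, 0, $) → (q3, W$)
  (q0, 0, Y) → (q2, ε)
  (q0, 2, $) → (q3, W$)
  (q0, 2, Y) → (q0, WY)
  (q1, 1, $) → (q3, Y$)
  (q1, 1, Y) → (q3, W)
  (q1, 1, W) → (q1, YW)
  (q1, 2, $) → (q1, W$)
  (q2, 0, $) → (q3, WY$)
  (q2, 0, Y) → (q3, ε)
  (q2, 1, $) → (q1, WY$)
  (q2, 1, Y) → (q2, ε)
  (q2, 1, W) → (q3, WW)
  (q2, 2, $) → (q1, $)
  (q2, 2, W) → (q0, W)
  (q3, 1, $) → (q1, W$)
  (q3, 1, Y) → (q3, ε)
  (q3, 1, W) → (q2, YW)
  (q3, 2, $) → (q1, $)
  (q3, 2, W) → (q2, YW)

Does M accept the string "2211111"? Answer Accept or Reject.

Accept

(q0, 2211111, $)
  read 2, top $: go to q3, push W$ → (q3, 211111, W$)
  read 2, top W: go to q2, push YW → (q2, 11111, YW$)
  read 1, top Y: go to q2, push ε → (q2, 1111, W$)
  read 1, top W: go to q3, push WW → (q3, 111, WW$)
  read 1, top W: go to q2, push YW → (q2, 11, YWW$)
  read 1, top Y: go to q2, push ε → (q2, 1, WW$)
  read 1, top W: go to q3, push WW → (q3, ε, WWW$)
All input consumed; state q3 ∈ F.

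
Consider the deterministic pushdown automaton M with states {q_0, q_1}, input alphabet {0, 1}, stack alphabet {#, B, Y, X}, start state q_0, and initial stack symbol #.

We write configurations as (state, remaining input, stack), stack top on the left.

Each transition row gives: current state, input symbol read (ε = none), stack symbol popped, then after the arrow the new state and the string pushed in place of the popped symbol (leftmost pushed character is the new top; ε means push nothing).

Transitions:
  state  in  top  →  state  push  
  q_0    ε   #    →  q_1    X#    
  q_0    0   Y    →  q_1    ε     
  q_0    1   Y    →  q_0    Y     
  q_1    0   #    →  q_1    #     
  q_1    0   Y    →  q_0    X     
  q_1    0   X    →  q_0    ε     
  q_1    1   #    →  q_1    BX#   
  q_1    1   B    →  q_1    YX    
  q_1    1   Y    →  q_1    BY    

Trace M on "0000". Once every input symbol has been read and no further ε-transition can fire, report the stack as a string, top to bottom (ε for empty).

(q_0, 0000, #)
  ε-move, top #: go to q_1, push X# → (q_1, 0000, X#)
  read 0, top X: go to q_0, push ε → (q_0, 000, #)
  ε-move, top #: go to q_1, push X# → (q_1, 000, X#)
  read 0, top X: go to q_0, push ε → (q_0, 00, #)
  ε-move, top #: go to q_1, push X# → (q_1, 00, X#)
  read 0, top X: go to q_0, push ε → (q_0, 0, #)
  ε-move, top #: go to q_1, push X# → (q_1, 0, X#)
  read 0, top X: go to q_0, push ε → (q_0, ε, #)
  ε-move, top #: go to q_1, push X# → (q_1, ε, X#)
All input consumed in state q_1 with stack X#.

X#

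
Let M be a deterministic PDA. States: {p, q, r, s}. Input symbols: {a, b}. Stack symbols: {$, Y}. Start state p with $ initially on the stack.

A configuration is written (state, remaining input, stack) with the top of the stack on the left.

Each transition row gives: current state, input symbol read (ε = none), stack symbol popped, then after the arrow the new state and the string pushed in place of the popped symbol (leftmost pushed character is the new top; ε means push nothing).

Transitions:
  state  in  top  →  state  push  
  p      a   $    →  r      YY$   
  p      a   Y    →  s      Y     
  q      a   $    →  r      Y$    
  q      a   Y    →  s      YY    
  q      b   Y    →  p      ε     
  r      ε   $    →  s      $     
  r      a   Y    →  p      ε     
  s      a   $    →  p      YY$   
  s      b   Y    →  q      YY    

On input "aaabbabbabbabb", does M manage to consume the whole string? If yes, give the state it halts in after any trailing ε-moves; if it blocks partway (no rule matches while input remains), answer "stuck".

(p, aaabbabbabbabb, $) ⊢ (r, aabbabbabbabb, YY$) ⊢ (p, abbabbabbabb, Y$) ⊢ (s, bbabbabbabb, Y$) ⊢ (q, babbabbabb, YY$) ⊢ (p, abbabbabb, Y$) ⊢ (s, bbabbabb, Y$) ⊢ (q, babbabb, YY$) ⊢ (p, abbabb, Y$) ⊢ (s, bbabb, Y$) ⊢ (q, babb, YY$) ⊢ (p, abb, Y$) ⊢ (s, bb, Y$) ⊢ (q, b, YY$) ⊢ (p, ε, Y$)
All input consumed; M is in state p.

p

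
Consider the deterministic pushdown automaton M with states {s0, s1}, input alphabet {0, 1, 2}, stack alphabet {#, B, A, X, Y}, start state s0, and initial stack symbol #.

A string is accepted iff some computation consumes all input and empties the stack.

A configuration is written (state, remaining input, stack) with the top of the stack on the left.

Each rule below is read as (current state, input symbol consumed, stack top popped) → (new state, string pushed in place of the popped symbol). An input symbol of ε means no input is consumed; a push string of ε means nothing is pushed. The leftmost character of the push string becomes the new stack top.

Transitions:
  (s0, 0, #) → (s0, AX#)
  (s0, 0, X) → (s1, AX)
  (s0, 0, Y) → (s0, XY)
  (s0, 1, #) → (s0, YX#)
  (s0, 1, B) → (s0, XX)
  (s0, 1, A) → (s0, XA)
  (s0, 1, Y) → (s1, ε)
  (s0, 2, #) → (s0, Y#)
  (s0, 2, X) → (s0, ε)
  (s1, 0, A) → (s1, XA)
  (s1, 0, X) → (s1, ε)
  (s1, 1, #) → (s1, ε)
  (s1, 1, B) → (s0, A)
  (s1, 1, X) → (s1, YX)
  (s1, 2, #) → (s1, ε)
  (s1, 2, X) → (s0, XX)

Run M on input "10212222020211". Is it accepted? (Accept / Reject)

Accept

(s0, 10212222020211, #)
  read 1, top #: go to s0, push YX# → (s0, 0212222020211, YX#)
  read 0, top Y: go to s0, push XY → (s0, 212222020211, XYX#)
  read 2, top X: go to s0, push ε → (s0, 12222020211, YX#)
  read 1, top Y: go to s1, push ε → (s1, 2222020211, X#)
  read 2, top X: go to s0, push XX → (s0, 222020211, XX#)
  read 2, top X: go to s0, push ε → (s0, 22020211, X#)
  read 2, top X: go to s0, push ε → (s0, 2020211, #)
  read 2, top #: go to s0, push Y# → (s0, 020211, Y#)
  read 0, top Y: go to s0, push XY → (s0, 20211, XY#)
  read 2, top X: go to s0, push ε → (s0, 0211, Y#)
  read 0, top Y: go to s0, push XY → (s0, 211, XY#)
  read 2, top X: go to s0, push ε → (s0, 11, Y#)
  read 1, top Y: go to s1, push ε → (s1, 1, #)
  read 1, top #: go to s1, push ε → (s1, ε, ε)
All input consumed and the stack is empty.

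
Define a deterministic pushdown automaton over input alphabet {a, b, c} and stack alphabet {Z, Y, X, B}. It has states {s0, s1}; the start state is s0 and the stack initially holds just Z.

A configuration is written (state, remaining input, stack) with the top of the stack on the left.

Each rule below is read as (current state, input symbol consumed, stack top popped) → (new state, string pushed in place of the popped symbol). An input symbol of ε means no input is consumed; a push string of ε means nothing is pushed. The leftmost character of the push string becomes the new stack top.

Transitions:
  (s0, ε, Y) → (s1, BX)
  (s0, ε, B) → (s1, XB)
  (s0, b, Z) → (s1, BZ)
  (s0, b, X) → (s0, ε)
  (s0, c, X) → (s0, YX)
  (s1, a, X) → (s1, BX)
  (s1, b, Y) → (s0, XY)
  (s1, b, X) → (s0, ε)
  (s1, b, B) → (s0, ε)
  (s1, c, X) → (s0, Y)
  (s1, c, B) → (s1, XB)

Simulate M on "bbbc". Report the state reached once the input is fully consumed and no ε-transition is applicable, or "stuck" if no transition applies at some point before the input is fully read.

(s0, bbbc, Z)
  read b, top Z: go to s1, push BZ → (s1, bbc, BZ)
  read b, top B: go to s0, push ε → (s0, bc, Z)
  read b, top Z: go to s1, push BZ → (s1, c, BZ)
  read c, top B: go to s1, push XB → (s1, ε, XBZ)
All input consumed; M is in state s1.

s1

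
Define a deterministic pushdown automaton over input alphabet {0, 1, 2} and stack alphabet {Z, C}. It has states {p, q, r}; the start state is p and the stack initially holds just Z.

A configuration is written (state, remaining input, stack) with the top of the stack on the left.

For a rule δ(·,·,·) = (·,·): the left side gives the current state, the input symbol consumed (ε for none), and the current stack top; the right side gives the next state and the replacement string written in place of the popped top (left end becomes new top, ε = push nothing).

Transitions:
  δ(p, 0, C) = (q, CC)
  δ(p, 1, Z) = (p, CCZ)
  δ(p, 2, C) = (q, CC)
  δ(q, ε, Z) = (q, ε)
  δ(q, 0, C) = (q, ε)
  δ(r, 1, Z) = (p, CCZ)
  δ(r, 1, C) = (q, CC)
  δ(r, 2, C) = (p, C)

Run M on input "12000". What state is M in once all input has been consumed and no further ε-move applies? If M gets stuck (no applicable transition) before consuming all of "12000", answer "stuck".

(p, 12000, Z)
  read 1, top Z: go to p, push CCZ → (p, 2000, CCZ)
  read 2, top C: go to q, push CC → (q, 000, CCCZ)
  read 0, top C: go to q, push ε → (q, 00, CCZ)
  read 0, top C: go to q, push ε → (q, 0, CZ)
  read 0, top C: go to q, push ε → (q, ε, Z)
  ε-move, top Z: go to q, push ε → (q, ε, ε)
All input consumed; M is in state q.

q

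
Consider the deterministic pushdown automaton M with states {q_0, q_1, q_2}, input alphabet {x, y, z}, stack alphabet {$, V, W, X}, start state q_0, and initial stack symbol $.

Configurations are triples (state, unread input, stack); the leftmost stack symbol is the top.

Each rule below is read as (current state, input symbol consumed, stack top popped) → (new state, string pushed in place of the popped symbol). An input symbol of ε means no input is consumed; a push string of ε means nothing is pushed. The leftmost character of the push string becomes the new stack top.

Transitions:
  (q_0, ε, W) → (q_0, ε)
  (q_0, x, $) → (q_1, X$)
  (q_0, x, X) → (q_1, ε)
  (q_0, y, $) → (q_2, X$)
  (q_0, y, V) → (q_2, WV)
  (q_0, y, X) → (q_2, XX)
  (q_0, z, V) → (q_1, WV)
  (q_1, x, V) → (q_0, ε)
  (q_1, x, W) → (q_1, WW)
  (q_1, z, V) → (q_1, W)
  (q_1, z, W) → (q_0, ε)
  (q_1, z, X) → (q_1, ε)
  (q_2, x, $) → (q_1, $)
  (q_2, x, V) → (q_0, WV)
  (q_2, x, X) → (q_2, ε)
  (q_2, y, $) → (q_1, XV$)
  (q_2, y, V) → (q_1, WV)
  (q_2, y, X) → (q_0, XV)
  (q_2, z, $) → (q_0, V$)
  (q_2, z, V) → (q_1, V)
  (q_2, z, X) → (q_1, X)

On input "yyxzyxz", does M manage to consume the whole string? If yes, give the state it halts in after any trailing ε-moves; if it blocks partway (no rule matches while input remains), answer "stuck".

(q_0, yyxzyxz, $) ⊢ (q_2, yxzyxz, X$) ⊢ (q_0, xzyxz, XV$) ⊢ (q_1, zyxz, V$) ⊢ (q_1, yxz, W$)
No transition for (q_1, y, top W); M blocks with input yxz remaining.

stuck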